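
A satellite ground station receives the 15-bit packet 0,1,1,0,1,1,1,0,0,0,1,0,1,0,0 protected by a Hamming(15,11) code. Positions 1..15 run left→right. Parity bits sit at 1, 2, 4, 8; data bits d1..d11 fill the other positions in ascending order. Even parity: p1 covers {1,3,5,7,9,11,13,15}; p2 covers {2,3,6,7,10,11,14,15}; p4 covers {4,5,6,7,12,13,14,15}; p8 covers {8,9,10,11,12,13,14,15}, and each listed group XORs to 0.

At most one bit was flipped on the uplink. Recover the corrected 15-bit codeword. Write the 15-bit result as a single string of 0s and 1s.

010011100010100

s1 (pos 1,3,5,7,9,11,13,15): 0⊕1⊕1⊕1⊕0⊕1⊕1⊕0 = 1
s2 (pos 2,3,6,7,10,11,14,15): 1⊕1⊕1⊕1⊕0⊕1⊕0⊕0 = 1
s4 (pos 4,5,6,7,12,13,14,15): 0⊕1⊕1⊕1⊕0⊕1⊕0⊕0 = 0
s8 (pos 8,9,10,11,12,13,14,15): 0⊕0⊕0⊕1⊕0⊕1⊕0⊕0 = 0
Syndrome s8…s1 = 0011 → error at position 3.
Flip position 3: 011011100010100 → 010011100010100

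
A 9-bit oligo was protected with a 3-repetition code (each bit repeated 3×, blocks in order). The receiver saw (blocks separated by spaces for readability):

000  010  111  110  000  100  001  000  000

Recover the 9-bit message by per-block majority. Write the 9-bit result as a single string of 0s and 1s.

001100000

Block 1 (000): 0 ones → 0
Block 2 (010): 1 one → 0
Block 3 (111): 3 ones → 1
Block 4 (110): 2 ones → 1
Block 5 (000): 0 ones → 0
Block 6 (100): 1 one → 0
Block 7 (001): 1 one → 0
Block 8 (000): 0 ones → 0
Block 9 (000): 0 ones → 0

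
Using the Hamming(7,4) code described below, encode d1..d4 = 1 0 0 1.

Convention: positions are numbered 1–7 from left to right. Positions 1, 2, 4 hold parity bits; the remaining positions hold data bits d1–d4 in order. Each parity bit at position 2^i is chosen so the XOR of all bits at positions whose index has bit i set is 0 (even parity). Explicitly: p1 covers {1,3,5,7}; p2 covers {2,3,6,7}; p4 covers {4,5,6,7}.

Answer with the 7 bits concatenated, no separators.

Place data at non-parity positions: p1 p2 1 p4 0 0 1
p1 (pos 1,3,5,7): XOR of data positions = 1⊕0⊕1 = 0
p2 (pos 2,3,6,7): XOR of data positions = 1⊕0⊕1 = 0
p4 (pos 4,5,6,7): XOR of data positions = 0⊕0⊕1 = 1
Codeword: 0011001

0011001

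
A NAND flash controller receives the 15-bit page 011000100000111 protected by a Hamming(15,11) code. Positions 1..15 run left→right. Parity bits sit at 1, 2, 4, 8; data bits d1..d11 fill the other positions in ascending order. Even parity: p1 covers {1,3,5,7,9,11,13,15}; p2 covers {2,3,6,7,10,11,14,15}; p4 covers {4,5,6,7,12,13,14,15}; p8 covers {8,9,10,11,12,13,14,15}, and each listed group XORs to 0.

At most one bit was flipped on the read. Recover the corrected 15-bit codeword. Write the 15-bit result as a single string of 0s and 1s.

s1 (pos 1,3,5,7,9,11,13,15): 0⊕1⊕0⊕1⊕0⊕0⊕1⊕1 = 0
s2 (pos 2,3,6,7,10,11,14,15): 1⊕1⊕0⊕1⊕0⊕0⊕1⊕1 = 1
s4 (pos 4,5,6,7,12,13,14,15): 0⊕0⊕0⊕1⊕0⊕1⊕1⊕1 = 0
s8 (pos 8,9,10,11,12,13,14,15): 0⊕0⊕0⊕0⊕0⊕1⊕1⊕1 = 1
Syndrome s8…s1 = 1010 → error at position 10.
Flip position 10: 011000100000111 → 011000100100111

011000100100111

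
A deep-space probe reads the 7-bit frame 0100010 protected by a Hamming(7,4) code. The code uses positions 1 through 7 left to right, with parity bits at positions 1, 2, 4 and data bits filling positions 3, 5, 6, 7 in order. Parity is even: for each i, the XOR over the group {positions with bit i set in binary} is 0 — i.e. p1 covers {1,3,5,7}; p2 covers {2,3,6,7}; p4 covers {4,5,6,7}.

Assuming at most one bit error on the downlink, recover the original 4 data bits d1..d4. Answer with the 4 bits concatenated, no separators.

s1 (pos 1,3,5,7): 0⊕0⊕0⊕0 = 0
s2 (pos 2,3,6,7): 1⊕0⊕1⊕0 = 0
s4 (pos 4,5,6,7): 0⊕0⊕1⊕0 = 1
Syndrome s4…s1 = 100 → error at position 4.
Flip position 4: 0100010 → 0101010
Read data bits from positions 3,5,6,7: 0010

0010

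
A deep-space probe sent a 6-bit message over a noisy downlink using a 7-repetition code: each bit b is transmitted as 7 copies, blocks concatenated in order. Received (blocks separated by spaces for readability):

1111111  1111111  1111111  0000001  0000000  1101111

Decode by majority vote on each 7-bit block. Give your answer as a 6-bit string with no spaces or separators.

Block 1 (1111111): 7 ones → 1
Block 2 (1111111): 7 ones → 1
Block 3 (1111111): 7 ones → 1
Block 4 (0000001): 1 one → 0
Block 5 (0000000): 0 ones → 0
Block 6 (1101111): 6 ones → 1

111001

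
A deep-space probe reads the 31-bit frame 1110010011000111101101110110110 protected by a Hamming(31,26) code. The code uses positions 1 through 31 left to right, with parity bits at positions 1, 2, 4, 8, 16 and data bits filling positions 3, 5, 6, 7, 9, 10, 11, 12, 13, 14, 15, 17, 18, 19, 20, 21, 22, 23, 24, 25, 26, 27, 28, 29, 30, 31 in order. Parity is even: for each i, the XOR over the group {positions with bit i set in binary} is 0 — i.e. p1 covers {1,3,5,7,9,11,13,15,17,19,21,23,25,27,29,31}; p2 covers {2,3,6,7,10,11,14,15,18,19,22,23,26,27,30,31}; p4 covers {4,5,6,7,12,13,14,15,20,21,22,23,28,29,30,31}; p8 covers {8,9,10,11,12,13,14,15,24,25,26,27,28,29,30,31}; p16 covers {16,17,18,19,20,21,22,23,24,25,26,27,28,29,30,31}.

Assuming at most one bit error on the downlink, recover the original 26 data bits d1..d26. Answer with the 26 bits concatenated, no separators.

10101100011101101111110110

s1 (pos 1,3,5,7,9,11,13,15,17,19,21,23,25,27,29,31): 1⊕1⊕0⊕0⊕1⊕0⊕0⊕1⊕1⊕1⊕0⊕1⊕0⊕1⊕1⊕0 = 1
s2 (pos 2,3,6,7,10,11,14,15,18,19,22,23,26,27,30,31): 1⊕1⊕1⊕0⊕1⊕0⊕1⊕1⊕0⊕1⊕1⊕1⊕1⊕1⊕1⊕0 = 0
s4 (pos 4,5,6,7,12,13,14,15,20,21,22,23,28,29,30,31): 0⊕0⊕1⊕0⊕0⊕0⊕1⊕1⊕1⊕0⊕1⊕1⊕0⊕1⊕1⊕0 = 0
s8 (pos 8,9,10,11,12,13,14,15,24,25,26,27,28,29,30,31): 0⊕1⊕1⊕0⊕0⊕0⊕1⊕1⊕1⊕0⊕1⊕1⊕0⊕1⊕1⊕0 = 1
s16 (pos 16,17,18,19,20,21,22,23,24,25,26,27,28,29,30,31): 1⊕1⊕0⊕1⊕1⊕0⊕1⊕1⊕1⊕0⊕1⊕1⊕0⊕1⊕1⊕0 = 1
Syndrome s16…s1 = 11001 → error at position 25.
Flip position 25: 1110010011000111101101110110110 → 1110010011000111101101111110110
Read data bits from positions 3,5,6,7,9,10,11,12,13,14,15,17,18,19,20,21,22,23,24,25,26,27,28,29,30,31: 10101100011101101111110110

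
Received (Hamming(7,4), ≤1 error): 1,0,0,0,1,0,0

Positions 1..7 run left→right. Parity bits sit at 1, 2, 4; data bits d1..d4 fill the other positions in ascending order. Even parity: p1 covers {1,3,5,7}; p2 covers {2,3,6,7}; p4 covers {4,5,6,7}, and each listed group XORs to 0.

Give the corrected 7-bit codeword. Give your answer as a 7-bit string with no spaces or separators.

s1 (pos 1,3,5,7): 1⊕0⊕1⊕0 = 0
s2 (pos 2,3,6,7): 0⊕0⊕0⊕0 = 0
s4 (pos 4,5,6,7): 0⊕1⊕0⊕0 = 1
Syndrome s4…s1 = 100 → error at position 4.
Flip position 4: 1000100 → 1001100

1001100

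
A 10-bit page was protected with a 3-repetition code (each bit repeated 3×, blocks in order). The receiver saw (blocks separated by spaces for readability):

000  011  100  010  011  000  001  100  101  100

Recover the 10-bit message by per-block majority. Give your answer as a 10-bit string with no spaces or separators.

0100100010

Block 1 (000): 0 ones → 0
Block 2 (011): 2 ones → 1
Block 3 (100): 1 one → 0
Block 4 (010): 1 one → 0
Block 5 (011): 2 ones → 1
Block 6 (000): 0 ones → 0
Block 7 (001): 1 one → 0
Block 8 (100): 1 one → 0
Block 9 (101): 2 ones → 1
Block 10 (100): 1 one → 0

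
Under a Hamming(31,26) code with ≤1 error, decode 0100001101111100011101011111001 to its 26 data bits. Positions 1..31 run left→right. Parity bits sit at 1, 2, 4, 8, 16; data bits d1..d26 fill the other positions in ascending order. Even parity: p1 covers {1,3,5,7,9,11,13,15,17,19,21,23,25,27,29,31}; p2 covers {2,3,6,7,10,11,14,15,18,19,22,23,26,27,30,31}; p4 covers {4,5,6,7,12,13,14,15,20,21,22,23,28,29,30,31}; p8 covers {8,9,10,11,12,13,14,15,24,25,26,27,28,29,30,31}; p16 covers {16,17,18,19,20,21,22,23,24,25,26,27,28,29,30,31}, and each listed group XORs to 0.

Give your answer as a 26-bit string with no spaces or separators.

s1 (pos 1,3,5,7,9,11,13,15,17,19,21,23,25,27,29,31): 0⊕0⊕0⊕1⊕0⊕1⊕1⊕0⊕0⊕1⊕0⊕0⊕1⊕1⊕0⊕1 = 1
s2 (pos 2,3,6,7,10,11,14,15,18,19,22,23,26,27,30,31): 1⊕0⊕0⊕1⊕1⊕1⊕1⊕0⊕1⊕1⊕1⊕0⊕1⊕1⊕0⊕1 = 1
s4 (pos 4,5,6,7,12,13,14,15,20,21,22,23,28,29,30,31): 0⊕0⊕0⊕1⊕1⊕1⊕1⊕0⊕1⊕0⊕1⊕0⊕1⊕0⊕0⊕1 = 0
s8 (pos 8,9,10,11,12,13,14,15,24,25,26,27,28,29,30,31): 1⊕0⊕1⊕1⊕1⊕1⊕1⊕0⊕1⊕1⊕1⊕1⊕1⊕0⊕0⊕1 = 0
s16 (pos 16,17,18,19,20,21,22,23,24,25,26,27,28,29,30,31): 0⊕0⊕1⊕1⊕1⊕0⊕1⊕0⊕1⊕1⊕1⊕1⊕1⊕0⊕0⊕1 = 0
Syndrome s16…s1 = 00011 → error at position 3.
Flip position 3: 0100001101111100011101011111001 → 0110001101111100011101011111001
Read data bits from positions 3,5,6,7,9,10,11,12,13,14,15,17,18,19,20,21,22,23,24,25,26,27,28,29,30,31: 10010111110011101011111001

10010111110011101011111001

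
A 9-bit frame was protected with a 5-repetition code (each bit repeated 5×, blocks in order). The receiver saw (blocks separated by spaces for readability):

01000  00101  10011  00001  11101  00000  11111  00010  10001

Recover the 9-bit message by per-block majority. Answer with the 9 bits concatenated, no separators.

Block 1 (01000): 1 one → 0
Block 2 (00101): 2 ones → 0
Block 3 (10011): 3 ones → 1
Block 4 (00001): 1 one → 0
Block 5 (11101): 4 ones → 1
Block 6 (00000): 0 ones → 0
Block 7 (11111): 5 ones → 1
Block 8 (00010): 1 one → 0
Block 9 (10001): 2 ones → 0

001010100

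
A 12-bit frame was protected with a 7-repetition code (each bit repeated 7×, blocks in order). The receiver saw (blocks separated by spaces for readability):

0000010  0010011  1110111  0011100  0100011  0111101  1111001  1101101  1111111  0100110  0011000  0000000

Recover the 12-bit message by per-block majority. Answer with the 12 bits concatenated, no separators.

001001111000

Block 1 (0000010): 1 one → 0
Block 2 (0010011): 3 ones → 0
Block 3 (1110111): 6 ones → 1
Block 4 (0011100): 3 ones → 0
Block 5 (0100011): 3 ones → 0
Block 6 (0111101): 5 ones → 1
Block 7 (1111001): 5 ones → 1
Block 8 (1101101): 5 ones → 1
Block 9 (1111111): 7 ones → 1
Block 10 (0100110): 3 ones → 0
Block 11 (0011000): 2 ones → 0
Block 12 (0000000): 0 ones → 0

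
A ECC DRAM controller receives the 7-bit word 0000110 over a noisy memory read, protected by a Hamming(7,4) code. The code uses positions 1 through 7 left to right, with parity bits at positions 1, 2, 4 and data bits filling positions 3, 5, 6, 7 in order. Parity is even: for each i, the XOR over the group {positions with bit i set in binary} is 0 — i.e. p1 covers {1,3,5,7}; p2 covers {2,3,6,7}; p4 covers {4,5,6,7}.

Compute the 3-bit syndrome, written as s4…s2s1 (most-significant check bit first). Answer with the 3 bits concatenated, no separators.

s1 (pos 1,3,5,7): 0⊕0⊕1⊕0 = 1
s2 (pos 2,3,6,7): 0⊕0⊕1⊕0 = 1
s4 (pos 4,5,6,7): 0⊕1⊕1⊕0 = 0
Syndrome s4…s1 = 011 → error at position 3.

011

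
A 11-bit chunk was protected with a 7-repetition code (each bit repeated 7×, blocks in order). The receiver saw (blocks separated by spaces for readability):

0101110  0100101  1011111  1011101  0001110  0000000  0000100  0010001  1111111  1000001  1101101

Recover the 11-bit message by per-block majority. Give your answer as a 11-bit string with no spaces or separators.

10110000101

Block 1 (0101110): 4 ones → 1
Block 2 (0100101): 3 ones → 0
Block 3 (1011111): 6 ones → 1
Block 4 (1011101): 5 ones → 1
Block 5 (0001110): 3 ones → 0
Block 6 (0000000): 0 ones → 0
Block 7 (0000100): 1 one → 0
Block 8 (0010001): 2 ones → 0
Block 9 (1111111): 7 ones → 1
Block 10 (1000001): 2 ones → 0
Block 11 (1101101): 5 ones → 1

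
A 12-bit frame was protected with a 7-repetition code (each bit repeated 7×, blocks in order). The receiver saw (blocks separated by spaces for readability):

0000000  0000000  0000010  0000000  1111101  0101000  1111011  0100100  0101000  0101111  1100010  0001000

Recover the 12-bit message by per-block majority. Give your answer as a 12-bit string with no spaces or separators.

Block 1 (0000000): 0 ones → 0
Block 2 (0000000): 0 ones → 0
Block 3 (0000010): 1 one → 0
Block 4 (0000000): 0 ones → 0
Block 5 (1111101): 6 ones → 1
Block 6 (0101000): 2 ones → 0
Block 7 (1111011): 6 ones → 1
Block 8 (0100100): 2 ones → 0
Block 9 (0101000): 2 ones → 0
Block 10 (0101111): 5 ones → 1
Block 11 (1100010): 3 ones → 0
Block 12 (0001000): 1 one → 0

000010100100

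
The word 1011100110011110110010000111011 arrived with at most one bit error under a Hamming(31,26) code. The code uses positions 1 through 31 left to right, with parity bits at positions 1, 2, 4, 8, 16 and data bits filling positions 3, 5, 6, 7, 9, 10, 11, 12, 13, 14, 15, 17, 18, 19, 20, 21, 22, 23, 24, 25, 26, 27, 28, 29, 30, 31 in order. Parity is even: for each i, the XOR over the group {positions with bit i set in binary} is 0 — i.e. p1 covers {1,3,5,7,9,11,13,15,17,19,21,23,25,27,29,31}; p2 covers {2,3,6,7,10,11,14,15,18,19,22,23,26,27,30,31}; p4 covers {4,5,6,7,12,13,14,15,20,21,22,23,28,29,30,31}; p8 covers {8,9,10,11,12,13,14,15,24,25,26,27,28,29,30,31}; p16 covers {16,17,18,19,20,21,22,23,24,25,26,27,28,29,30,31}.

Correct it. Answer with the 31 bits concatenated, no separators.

s1 (pos 1,3,5,7,9,11,13,15,17,19,21,23,25,27,29,31): 1⊕1⊕1⊕0⊕1⊕0⊕1⊕1⊕1⊕0⊕1⊕0⊕0⊕1⊕0⊕1 = 0
s2 (pos 2,3,6,7,10,11,14,15,18,19,22,23,26,27,30,31): 0⊕1⊕0⊕0⊕0⊕0⊕1⊕1⊕1⊕0⊕0⊕0⊕1⊕1⊕1⊕1 = 0
s4 (pos 4,5,6,7,12,13,14,15,20,21,22,23,28,29,30,31): 1⊕1⊕0⊕0⊕1⊕1⊕1⊕1⊕0⊕1⊕0⊕0⊕1⊕0⊕1⊕1 = 0
s8 (pos 8,9,10,11,12,13,14,15,24,25,26,27,28,29,30,31): 1⊕1⊕0⊕0⊕1⊕1⊕1⊕1⊕0⊕0⊕1⊕1⊕1⊕0⊕1⊕1 = 1
s16 (pos 16,17,18,19,20,21,22,23,24,25,26,27,28,29,30,31): 0⊕1⊕1⊕0⊕0⊕1⊕0⊕0⊕0⊕0⊕1⊕1⊕1⊕0⊕1⊕1 = 0
Syndrome s16…s1 = 01000 → error at position 8.
Flip position 8: 1011100110011110110010000111011 → 1011100010011110110010000111011

1011100010011110110010000111011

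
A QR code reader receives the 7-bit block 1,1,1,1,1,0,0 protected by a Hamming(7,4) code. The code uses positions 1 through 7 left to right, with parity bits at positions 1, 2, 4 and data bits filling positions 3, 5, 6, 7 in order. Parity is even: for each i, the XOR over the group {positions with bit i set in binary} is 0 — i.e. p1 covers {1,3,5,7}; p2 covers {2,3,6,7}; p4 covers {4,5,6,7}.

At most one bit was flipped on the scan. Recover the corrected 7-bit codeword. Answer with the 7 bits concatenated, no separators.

s1 (pos 1,3,5,7): 1⊕1⊕1⊕0 = 1
s2 (pos 2,3,6,7): 1⊕1⊕0⊕0 = 0
s4 (pos 4,5,6,7): 1⊕1⊕0⊕0 = 0
Syndrome s4…s1 = 001 → error at position 1.
Flip position 1: 1111100 → 0111100

0111100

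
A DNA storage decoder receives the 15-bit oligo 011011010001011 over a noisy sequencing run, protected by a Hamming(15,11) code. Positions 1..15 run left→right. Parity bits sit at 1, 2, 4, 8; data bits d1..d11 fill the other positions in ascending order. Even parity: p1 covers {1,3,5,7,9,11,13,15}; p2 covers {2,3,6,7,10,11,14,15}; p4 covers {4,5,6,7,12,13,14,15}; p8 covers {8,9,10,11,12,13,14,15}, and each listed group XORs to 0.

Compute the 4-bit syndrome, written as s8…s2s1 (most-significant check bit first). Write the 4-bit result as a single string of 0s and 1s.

s1 (pos 1,3,5,7,9,11,13,15): 0⊕1⊕1⊕0⊕0⊕0⊕0⊕1 = 1
s2 (pos 2,3,6,7,10,11,14,15): 1⊕1⊕1⊕0⊕0⊕0⊕1⊕1 = 1
s4 (pos 4,5,6,7,12,13,14,15): 0⊕1⊕1⊕0⊕1⊕0⊕1⊕1 = 1
s8 (pos 8,9,10,11,12,13,14,15): 1⊕0⊕0⊕0⊕1⊕0⊕1⊕1 = 0
Syndrome s8…s1 = 0111 → error at position 7.

0111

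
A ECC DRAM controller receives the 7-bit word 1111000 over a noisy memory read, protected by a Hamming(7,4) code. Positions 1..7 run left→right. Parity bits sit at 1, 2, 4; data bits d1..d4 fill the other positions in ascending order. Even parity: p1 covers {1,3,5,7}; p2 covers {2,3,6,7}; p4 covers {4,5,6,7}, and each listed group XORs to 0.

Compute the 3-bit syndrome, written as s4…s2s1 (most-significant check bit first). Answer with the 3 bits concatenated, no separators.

s1 (pos 1,3,5,7): 1⊕1⊕0⊕0 = 0
s2 (pos 2,3,6,7): 1⊕1⊕0⊕0 = 0
s4 (pos 4,5,6,7): 1⊕0⊕0⊕0 = 1
Syndrome s4…s1 = 100 → error at position 4.

100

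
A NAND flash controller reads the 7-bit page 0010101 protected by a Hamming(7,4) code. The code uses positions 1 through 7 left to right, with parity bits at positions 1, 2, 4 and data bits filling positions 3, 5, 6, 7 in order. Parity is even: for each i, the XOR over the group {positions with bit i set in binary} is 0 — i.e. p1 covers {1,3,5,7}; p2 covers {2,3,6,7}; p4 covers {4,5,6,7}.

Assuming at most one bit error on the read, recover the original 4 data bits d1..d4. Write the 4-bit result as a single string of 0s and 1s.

s1 (pos 1,3,5,7): 0⊕1⊕1⊕1 = 1
s2 (pos 2,3,6,7): 0⊕1⊕0⊕1 = 0
s4 (pos 4,5,6,7): 0⊕1⊕0⊕1 = 0
Syndrome s4…s1 = 001 → error at position 1.
Flip position 1: 0010101 → 1010101
Read data bits from positions 3,5,6,7: 1101

1101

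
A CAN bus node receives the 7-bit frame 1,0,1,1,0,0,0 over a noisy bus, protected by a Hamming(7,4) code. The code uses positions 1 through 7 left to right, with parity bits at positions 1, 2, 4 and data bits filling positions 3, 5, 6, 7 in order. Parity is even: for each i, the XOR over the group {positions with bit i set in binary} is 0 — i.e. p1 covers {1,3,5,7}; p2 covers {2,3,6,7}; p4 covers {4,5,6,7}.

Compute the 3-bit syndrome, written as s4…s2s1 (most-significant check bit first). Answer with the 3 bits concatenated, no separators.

110

s1 (pos 1,3,5,7): 1⊕1⊕0⊕0 = 0
s2 (pos 2,3,6,7): 0⊕1⊕0⊕0 = 1
s4 (pos 4,5,6,7): 1⊕0⊕0⊕0 = 1
Syndrome s4…s1 = 110 → error at position 6.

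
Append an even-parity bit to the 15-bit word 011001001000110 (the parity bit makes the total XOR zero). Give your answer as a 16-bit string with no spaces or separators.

XOR of the 15 data bits: 0⊕1⊕1⊕0⊕0⊕1⊕0⊕0⊕1⊕0⊕0⊕0⊕1⊕1⊕0 = 0
Parity bit = 0 (so all 16 bits XOR to 0).

0110010010001100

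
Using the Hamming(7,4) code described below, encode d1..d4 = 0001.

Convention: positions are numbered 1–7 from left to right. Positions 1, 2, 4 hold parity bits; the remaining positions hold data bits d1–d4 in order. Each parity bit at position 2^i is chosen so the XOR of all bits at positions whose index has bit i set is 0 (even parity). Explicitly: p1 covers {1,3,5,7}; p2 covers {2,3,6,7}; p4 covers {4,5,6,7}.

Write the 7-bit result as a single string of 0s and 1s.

Place data at non-parity positions: p1 p2 0 p4 0 0 1
p1 (pos 1,3,5,7): XOR of data positions = 0⊕0⊕1 = 1
p2 (pos 2,3,6,7): XOR of data positions = 0⊕0⊕1 = 1
p4 (pos 4,5,6,7): XOR of data positions = 0⊕0⊕1 = 1
Codeword: 1101001

1101001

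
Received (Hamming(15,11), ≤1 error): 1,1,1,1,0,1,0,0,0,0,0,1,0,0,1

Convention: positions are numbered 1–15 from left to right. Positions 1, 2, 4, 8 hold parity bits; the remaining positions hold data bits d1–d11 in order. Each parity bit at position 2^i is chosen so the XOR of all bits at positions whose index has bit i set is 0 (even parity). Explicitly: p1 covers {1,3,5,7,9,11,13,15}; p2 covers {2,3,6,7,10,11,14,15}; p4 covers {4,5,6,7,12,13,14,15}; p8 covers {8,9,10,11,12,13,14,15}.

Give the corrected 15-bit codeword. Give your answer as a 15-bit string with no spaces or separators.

s1 (pos 1,3,5,7,9,11,13,15): 1⊕1⊕0⊕0⊕0⊕0⊕0⊕1 = 1
s2 (pos 2,3,6,7,10,11,14,15): 1⊕1⊕1⊕0⊕0⊕0⊕0⊕1 = 0
s4 (pos 4,5,6,7,12,13,14,15): 1⊕0⊕1⊕0⊕1⊕0⊕0⊕1 = 0
s8 (pos 8,9,10,11,12,13,14,15): 0⊕0⊕0⊕0⊕1⊕0⊕0⊕1 = 0
Syndrome s8…s1 = 0001 → error at position 1.
Flip position 1: 111101000001001 → 011101000001001

011101000001001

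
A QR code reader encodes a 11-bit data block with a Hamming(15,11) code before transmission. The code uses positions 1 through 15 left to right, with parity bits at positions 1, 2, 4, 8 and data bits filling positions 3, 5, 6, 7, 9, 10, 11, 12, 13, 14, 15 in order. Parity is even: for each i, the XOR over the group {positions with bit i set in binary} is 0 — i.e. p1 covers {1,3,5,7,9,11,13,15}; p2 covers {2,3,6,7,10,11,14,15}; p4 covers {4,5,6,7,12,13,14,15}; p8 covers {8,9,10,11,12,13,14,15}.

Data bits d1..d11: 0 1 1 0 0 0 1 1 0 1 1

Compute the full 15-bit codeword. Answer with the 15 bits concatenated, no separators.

100111000011011

Place data at non-parity positions: p1 p2 0 p4 1 1 0 p8 0 0 1 1 0 1 1
p1 (pos 1,3,5,7,9,11,13,15): XOR of data positions = 0⊕1⊕0⊕0⊕1⊕0⊕1 = 1
p2 (pos 2,3,6,7,10,11,14,15): XOR of data positions = 0⊕1⊕0⊕0⊕1⊕1⊕1 = 0
p4 (pos 4,5,6,7,12,13,14,15): XOR of data positions = 1⊕1⊕0⊕1⊕0⊕1⊕1 = 1
p8 (pos 8,9,10,11,12,13,14,15): XOR of data positions = 0⊕0⊕1⊕1⊕0⊕1⊕1 = 0
Codeword: 100111000011011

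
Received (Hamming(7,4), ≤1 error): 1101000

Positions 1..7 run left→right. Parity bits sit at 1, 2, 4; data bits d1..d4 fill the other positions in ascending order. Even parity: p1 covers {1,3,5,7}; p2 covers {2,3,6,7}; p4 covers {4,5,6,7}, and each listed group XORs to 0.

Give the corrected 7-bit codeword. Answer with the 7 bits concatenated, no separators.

s1 (pos 1,3,5,7): 1⊕0⊕0⊕0 = 1
s2 (pos 2,3,6,7): 1⊕0⊕0⊕0 = 1
s4 (pos 4,5,6,7): 1⊕0⊕0⊕0 = 1
Syndrome s4…s1 = 111 → error at position 7.
Flip position 7: 1101000 → 1101001

1101001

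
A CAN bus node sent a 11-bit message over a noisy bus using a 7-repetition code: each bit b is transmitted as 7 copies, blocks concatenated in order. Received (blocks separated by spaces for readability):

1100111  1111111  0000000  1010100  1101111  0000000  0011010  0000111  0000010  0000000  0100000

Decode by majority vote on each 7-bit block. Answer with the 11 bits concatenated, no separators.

Block 1 (1100111): 5 ones → 1
Block 2 (1111111): 7 ones → 1
Block 3 (0000000): 0 ones → 0
Block 4 (1010100): 3 ones → 0
Block 5 (1101111): 6 ones → 1
Block 6 (0000000): 0 ones → 0
Block 7 (0011010): 3 ones → 0
Block 8 (0000111): 3 ones → 0
Block 9 (0000010): 1 one → 0
Block 10 (0000000): 0 ones → 0
Block 11 (0100000): 1 one → 0

11001000000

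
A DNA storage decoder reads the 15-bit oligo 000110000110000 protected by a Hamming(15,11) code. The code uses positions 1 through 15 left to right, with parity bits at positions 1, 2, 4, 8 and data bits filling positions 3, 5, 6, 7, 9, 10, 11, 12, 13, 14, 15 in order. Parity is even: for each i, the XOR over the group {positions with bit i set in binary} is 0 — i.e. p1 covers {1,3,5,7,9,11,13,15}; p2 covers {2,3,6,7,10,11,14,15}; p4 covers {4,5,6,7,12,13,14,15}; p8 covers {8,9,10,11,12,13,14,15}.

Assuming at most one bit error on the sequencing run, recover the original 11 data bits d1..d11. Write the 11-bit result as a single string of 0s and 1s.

01000110000

s1 (pos 1,3,5,7,9,11,13,15): 0⊕0⊕1⊕0⊕0⊕1⊕0⊕0 = 0
s2 (pos 2,3,6,7,10,11,14,15): 0⊕0⊕0⊕0⊕1⊕1⊕0⊕0 = 0
s4 (pos 4,5,6,7,12,13,14,15): 1⊕1⊕0⊕0⊕0⊕0⊕0⊕0 = 0
s8 (pos 8,9,10,11,12,13,14,15): 0⊕0⊕1⊕1⊕0⊕0⊕0⊕0 = 0
Syndrome s8…s1 = 0000 → no error.
Read data bits from positions 3,5,6,7,9,10,11,12,13,14,15: 01000110000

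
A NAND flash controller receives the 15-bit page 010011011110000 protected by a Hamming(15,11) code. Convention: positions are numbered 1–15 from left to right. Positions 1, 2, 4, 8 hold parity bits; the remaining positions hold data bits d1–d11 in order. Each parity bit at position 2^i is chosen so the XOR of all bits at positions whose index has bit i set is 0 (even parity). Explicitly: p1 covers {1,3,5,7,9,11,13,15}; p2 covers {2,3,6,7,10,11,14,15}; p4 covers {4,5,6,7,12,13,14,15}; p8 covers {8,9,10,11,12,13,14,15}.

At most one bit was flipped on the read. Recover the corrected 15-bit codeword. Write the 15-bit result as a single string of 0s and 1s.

s1 (pos 1,3,5,7,9,11,13,15): 0⊕0⊕1⊕0⊕1⊕1⊕0⊕0 = 1
s2 (pos 2,3,6,7,10,11,14,15): 1⊕0⊕1⊕0⊕1⊕1⊕0⊕0 = 0
s4 (pos 4,5,6,7,12,13,14,15): 0⊕1⊕1⊕0⊕0⊕0⊕0⊕0 = 0
s8 (pos 8,9,10,11,12,13,14,15): 1⊕1⊕1⊕1⊕0⊕0⊕0⊕0 = 0
Syndrome s8…s1 = 0001 → error at position 1.
Flip position 1: 010011011110000 → 110011011110000

110011011110000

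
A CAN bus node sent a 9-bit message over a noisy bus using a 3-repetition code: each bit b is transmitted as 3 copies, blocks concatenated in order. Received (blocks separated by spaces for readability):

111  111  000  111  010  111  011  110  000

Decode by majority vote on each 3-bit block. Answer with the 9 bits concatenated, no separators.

110101110

Block 1 (111): 3 ones → 1
Block 2 (111): 3 ones → 1
Block 3 (000): 0 ones → 0
Block 4 (111): 3 ones → 1
Block 5 (010): 1 one → 0
Block 6 (111): 3 ones → 1
Block 7 (011): 2 ones → 1
Block 8 (110): 2 ones → 1
Block 9 (000): 0 ones → 0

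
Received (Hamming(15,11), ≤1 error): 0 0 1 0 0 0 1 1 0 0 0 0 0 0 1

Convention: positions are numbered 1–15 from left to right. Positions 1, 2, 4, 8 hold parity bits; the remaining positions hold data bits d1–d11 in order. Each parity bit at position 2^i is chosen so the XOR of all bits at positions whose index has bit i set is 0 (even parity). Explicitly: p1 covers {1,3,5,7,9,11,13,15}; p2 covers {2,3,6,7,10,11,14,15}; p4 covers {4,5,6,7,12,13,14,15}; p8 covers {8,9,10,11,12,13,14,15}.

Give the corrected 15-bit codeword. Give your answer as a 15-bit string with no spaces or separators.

000000110000001

s1 (pos 1,3,5,7,9,11,13,15): 0⊕1⊕0⊕1⊕0⊕0⊕0⊕1 = 1
s2 (pos 2,3,6,7,10,11,14,15): 0⊕1⊕0⊕1⊕0⊕0⊕0⊕1 = 1
s4 (pos 4,5,6,7,12,13,14,15): 0⊕0⊕0⊕1⊕0⊕0⊕0⊕1 = 0
s8 (pos 8,9,10,11,12,13,14,15): 1⊕0⊕0⊕0⊕0⊕0⊕0⊕1 = 0
Syndrome s8…s1 = 0011 → error at position 3.
Flip position 3: 001000110000001 → 000000110000001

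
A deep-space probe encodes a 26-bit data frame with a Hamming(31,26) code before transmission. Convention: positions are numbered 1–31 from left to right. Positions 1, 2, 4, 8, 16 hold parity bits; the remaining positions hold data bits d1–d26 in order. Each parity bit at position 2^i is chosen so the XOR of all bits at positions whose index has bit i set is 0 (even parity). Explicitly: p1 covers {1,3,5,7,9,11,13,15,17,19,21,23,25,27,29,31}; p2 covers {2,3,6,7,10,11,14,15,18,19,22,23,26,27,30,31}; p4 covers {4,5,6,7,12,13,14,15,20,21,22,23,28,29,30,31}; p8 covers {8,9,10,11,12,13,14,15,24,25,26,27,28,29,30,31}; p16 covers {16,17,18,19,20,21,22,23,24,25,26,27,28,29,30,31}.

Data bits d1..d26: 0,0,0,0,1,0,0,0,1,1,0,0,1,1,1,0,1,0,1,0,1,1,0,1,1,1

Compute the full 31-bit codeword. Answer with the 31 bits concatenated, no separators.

Place data at non-parity positions: p1 p2 0 p4 0 0 0 p8 1 0 0 0 1 1 0 p16 0 1 1 1 0 1 0 1 0 1 1 0 1 1 1
p1 (pos 1,3,5,7,9,11,13,15,17,19,21,23,25,27,29,31): XOR of data positions = 0⊕0⊕0⊕1⊕0⊕1⊕0⊕0⊕1⊕0⊕0⊕0⊕1⊕1⊕1 = 0
p2 (pos 2,3,6,7,10,11,14,15,18,19,22,23,26,27,30,31): XOR of data positions = 0⊕0⊕0⊕0⊕0⊕1⊕0⊕1⊕1⊕1⊕0⊕1⊕1⊕1⊕1 = 0
p4 (pos 4,5,6,7,12,13,14,15,20,21,22,23,28,29,30,31): XOR of data positions = 0⊕0⊕0⊕0⊕1⊕1⊕0⊕1⊕0⊕1⊕0⊕0⊕1⊕1⊕1 = 1
p8 (pos 8,9,10,11,12,13,14,15,24,25,26,27,28,29,30,31): XOR of data positions = 1⊕0⊕0⊕0⊕1⊕1⊕0⊕1⊕0⊕1⊕1⊕0⊕1⊕1⊕1 = 1
p16 (pos 16,17,18,19,20,21,22,23,24,25,26,27,28,29,30,31): XOR of data positions = 0⊕1⊕1⊕1⊕0⊕1⊕0⊕1⊕0⊕1⊕1⊕0⊕1⊕1⊕1 = 0
Codeword: 0001000110001100011101010110111

0001000110001100011101010110111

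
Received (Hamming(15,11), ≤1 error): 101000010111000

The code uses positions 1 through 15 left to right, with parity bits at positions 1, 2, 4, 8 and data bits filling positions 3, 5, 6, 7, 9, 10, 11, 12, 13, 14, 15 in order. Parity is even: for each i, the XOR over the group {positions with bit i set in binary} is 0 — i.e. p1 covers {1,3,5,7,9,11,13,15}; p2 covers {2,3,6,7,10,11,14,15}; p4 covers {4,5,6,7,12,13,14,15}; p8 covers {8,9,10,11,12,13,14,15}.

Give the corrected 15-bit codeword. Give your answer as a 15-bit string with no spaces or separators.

101000110111000

s1 (pos 1,3,5,7,9,11,13,15): 1⊕1⊕0⊕0⊕0⊕1⊕0⊕0 = 1
s2 (pos 2,3,6,7,10,11,14,15): 0⊕1⊕0⊕0⊕1⊕1⊕0⊕0 = 1
s4 (pos 4,5,6,7,12,13,14,15): 0⊕0⊕0⊕0⊕1⊕0⊕0⊕0 = 1
s8 (pos 8,9,10,11,12,13,14,15): 1⊕0⊕1⊕1⊕1⊕0⊕0⊕0 = 0
Syndrome s8…s1 = 0111 → error at position 7.
Flip position 7: 101000010111000 → 101000110111000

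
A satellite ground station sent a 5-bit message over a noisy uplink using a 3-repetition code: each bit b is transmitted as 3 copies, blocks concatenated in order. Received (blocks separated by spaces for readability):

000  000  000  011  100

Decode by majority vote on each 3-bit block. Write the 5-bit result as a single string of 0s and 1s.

00010

Block 1 (000): 0 ones → 0
Block 2 (000): 0 ones → 0
Block 3 (000): 0 ones → 0
Block 4 (011): 2 ones → 1
Block 5 (100): 1 one → 0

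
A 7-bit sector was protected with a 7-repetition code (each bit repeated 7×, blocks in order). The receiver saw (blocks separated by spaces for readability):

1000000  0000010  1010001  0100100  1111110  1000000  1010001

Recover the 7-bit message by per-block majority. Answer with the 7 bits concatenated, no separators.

0000100

Block 1 (1000000): 1 one → 0
Block 2 (0000010): 1 one → 0
Block 3 (1010001): 3 ones → 0
Block 4 (0100100): 2 ones → 0
Block 5 (1111110): 6 ones → 1
Block 6 (1000000): 1 one → 0
Block 7 (1010001): 3 ones → 0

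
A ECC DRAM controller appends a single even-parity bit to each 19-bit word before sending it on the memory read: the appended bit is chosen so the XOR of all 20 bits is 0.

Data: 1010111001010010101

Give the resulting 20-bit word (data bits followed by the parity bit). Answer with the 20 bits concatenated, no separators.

XOR of the 19 data bits: 1⊕0⊕1⊕0⊕1⊕1⊕1⊕0⊕0⊕1⊕0⊕1⊕0⊕0⊕1⊕0⊕1⊕0⊕1 = 0
Parity bit = 0 (so all 20 bits XOR to 0).

10101110010100101010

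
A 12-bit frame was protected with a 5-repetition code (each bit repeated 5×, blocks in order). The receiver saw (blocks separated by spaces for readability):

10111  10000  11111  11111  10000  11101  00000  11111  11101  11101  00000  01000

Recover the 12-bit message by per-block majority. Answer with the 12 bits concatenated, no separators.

Block 1 (10111): 4 ones → 1
Block 2 (10000): 1 one → 0
Block 3 (11111): 5 ones → 1
Block 4 (11111): 5 ones → 1
Block 5 (10000): 1 one → 0
Block 6 (11101): 4 ones → 1
Block 7 (00000): 0 ones → 0
Block 8 (11111): 5 ones → 1
Block 9 (11101): 4 ones → 1
Block 10 (11101): 4 ones → 1
Block 11 (00000): 0 ones → 0
Block 12 (01000): 1 one → 0

101101011100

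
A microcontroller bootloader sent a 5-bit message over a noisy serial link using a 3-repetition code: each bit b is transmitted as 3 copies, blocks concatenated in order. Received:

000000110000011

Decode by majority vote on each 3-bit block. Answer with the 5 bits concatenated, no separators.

Block 1 (000): 0 ones → 0
Block 2 (000): 0 ones → 0
Block 3 (110): 2 ones → 1
Block 4 (000): 0 ones → 0
Block 5 (011): 2 ones → 1

00101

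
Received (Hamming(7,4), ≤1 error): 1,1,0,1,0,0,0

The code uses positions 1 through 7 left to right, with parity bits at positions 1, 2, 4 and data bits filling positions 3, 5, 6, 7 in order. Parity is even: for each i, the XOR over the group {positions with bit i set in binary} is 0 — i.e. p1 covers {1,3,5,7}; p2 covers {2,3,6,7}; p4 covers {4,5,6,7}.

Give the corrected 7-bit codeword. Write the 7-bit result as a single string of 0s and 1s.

1101001

s1 (pos 1,3,5,7): 1⊕0⊕0⊕0 = 1
s2 (pos 2,3,6,7): 1⊕0⊕0⊕0 = 1
s4 (pos 4,5,6,7): 1⊕0⊕0⊕0 = 1
Syndrome s4…s1 = 111 → error at position 7.
Flip position 7: 1101000 → 1101001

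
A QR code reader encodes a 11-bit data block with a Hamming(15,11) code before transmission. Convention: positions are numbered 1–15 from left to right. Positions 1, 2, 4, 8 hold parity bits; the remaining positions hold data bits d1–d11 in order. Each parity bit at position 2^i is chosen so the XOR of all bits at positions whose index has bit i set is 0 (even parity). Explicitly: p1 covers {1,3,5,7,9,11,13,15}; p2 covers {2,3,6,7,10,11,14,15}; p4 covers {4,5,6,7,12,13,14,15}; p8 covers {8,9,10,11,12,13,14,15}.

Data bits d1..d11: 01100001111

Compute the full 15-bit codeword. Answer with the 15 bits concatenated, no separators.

110011000001111

Place data at non-parity positions: p1 p2 0 p4 1 1 0 p8 0 0 0 1 1 1 1
p1 (pos 1,3,5,7,9,11,13,15): XOR of data positions = 0⊕1⊕0⊕0⊕0⊕1⊕1 = 1
p2 (pos 2,3,6,7,10,11,14,15): XOR of data positions = 0⊕1⊕0⊕0⊕0⊕1⊕1 = 1
p4 (pos 4,5,6,7,12,13,14,15): XOR of data positions = 1⊕1⊕0⊕1⊕1⊕1⊕1 = 0
p8 (pos 8,9,10,11,12,13,14,15): XOR of data positions = 0⊕0⊕0⊕1⊕1⊕1⊕1 = 0
Codeword: 110011000001111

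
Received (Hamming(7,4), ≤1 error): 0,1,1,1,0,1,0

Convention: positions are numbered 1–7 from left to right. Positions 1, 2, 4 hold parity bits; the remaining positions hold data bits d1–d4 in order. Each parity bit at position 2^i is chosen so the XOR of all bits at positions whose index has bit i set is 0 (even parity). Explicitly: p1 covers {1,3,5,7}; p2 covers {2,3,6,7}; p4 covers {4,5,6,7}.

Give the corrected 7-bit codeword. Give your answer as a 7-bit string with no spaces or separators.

s1 (pos 1,3,5,7): 0⊕1⊕0⊕0 = 1
s2 (pos 2,3,6,7): 1⊕1⊕1⊕0 = 1
s4 (pos 4,5,6,7): 1⊕0⊕1⊕0 = 0
Syndrome s4…s1 = 011 → error at position 3.
Flip position 3: 0111010 → 0101010

0101010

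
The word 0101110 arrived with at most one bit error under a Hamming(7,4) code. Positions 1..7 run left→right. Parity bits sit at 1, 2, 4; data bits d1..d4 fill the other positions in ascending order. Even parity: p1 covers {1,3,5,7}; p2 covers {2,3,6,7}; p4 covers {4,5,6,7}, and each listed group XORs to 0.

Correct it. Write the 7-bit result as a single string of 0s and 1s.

0101010

s1 (pos 1,3,5,7): 0⊕0⊕1⊕0 = 1
s2 (pos 2,3,6,7): 1⊕0⊕1⊕0 = 0
s4 (pos 4,5,6,7): 1⊕1⊕1⊕0 = 1
Syndrome s4…s1 = 101 → error at position 5.
Flip position 5: 0101110 → 0101010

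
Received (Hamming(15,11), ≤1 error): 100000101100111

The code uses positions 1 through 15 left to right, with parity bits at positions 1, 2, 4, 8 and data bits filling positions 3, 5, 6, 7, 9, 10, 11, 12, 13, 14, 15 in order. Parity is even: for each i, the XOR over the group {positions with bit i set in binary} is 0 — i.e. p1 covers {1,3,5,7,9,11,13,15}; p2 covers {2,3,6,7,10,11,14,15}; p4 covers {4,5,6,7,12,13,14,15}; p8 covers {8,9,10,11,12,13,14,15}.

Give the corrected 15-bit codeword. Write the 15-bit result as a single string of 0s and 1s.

100000100100111

s1 (pos 1,3,5,7,9,11,13,15): 1⊕0⊕0⊕1⊕1⊕0⊕1⊕1 = 1
s2 (pos 2,3,6,7,10,11,14,15): 0⊕0⊕0⊕1⊕1⊕0⊕1⊕1 = 0
s4 (pos 4,5,6,7,12,13,14,15): 0⊕0⊕0⊕1⊕0⊕1⊕1⊕1 = 0
s8 (pos 8,9,10,11,12,13,14,15): 0⊕1⊕1⊕0⊕0⊕1⊕1⊕1 = 1
Syndrome s8…s1 = 1001 → error at position 9.
Flip position 9: 100000101100111 → 100000100100111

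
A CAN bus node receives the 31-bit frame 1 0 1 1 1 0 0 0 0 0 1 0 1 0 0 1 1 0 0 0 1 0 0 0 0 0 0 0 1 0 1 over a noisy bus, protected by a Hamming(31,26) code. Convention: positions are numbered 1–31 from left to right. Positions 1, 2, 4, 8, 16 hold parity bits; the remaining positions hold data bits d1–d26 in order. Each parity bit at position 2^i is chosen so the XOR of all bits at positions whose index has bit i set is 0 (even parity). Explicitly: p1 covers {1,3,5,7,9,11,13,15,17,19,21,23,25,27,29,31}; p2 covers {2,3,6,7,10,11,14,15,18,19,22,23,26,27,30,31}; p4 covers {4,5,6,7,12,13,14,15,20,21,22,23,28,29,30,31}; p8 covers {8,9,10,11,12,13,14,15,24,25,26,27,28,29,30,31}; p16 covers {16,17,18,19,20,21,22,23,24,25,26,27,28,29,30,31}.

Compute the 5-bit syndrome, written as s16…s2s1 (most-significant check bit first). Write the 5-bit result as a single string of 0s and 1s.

10011

s1 (pos 1,3,5,7,9,11,13,15,17,19,21,23,25,27,29,31): 1⊕1⊕1⊕0⊕0⊕1⊕1⊕0⊕1⊕0⊕1⊕0⊕0⊕0⊕1⊕1 = 1
s2 (pos 2,3,6,7,10,11,14,15,18,19,22,23,26,27,30,31): 0⊕1⊕0⊕0⊕0⊕1⊕0⊕0⊕0⊕0⊕0⊕0⊕0⊕0⊕0⊕1 = 1
s4 (pos 4,5,6,7,12,13,14,15,20,21,22,23,28,29,30,31): 1⊕1⊕0⊕0⊕0⊕1⊕0⊕0⊕0⊕1⊕0⊕0⊕0⊕1⊕0⊕1 = 0
s8 (pos 8,9,10,11,12,13,14,15,24,25,26,27,28,29,30,31): 0⊕0⊕0⊕1⊕0⊕1⊕0⊕0⊕0⊕0⊕0⊕0⊕0⊕1⊕0⊕1 = 0
s16 (pos 16,17,18,19,20,21,22,23,24,25,26,27,28,29,30,31): 1⊕1⊕0⊕0⊕0⊕1⊕0⊕0⊕0⊕0⊕0⊕0⊕0⊕1⊕0⊕1 = 1
Syndrome s16…s1 = 10011 → error at position 19.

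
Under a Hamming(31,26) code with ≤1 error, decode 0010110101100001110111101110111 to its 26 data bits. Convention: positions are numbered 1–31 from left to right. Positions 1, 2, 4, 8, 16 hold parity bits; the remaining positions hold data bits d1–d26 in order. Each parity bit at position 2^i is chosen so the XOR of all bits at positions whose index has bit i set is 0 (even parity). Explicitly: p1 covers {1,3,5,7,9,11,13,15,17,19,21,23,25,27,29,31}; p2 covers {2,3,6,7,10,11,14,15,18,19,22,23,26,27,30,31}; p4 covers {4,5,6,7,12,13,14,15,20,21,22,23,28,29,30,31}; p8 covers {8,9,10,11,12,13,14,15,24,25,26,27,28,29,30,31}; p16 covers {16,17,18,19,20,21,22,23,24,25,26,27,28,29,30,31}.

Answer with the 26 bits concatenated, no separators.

s1 (pos 1,3,5,7,9,11,13,15,17,19,21,23,25,27,29,31): 0⊕1⊕1⊕0⊕0⊕1⊕0⊕0⊕1⊕0⊕1⊕1⊕1⊕1⊕1⊕1 = 0
s2 (pos 2,3,6,7,10,11,14,15,18,19,22,23,26,27,30,31): 0⊕1⊕1⊕0⊕1⊕1⊕0⊕0⊕1⊕0⊕1⊕1⊕1⊕1⊕1⊕1 = 1
s4 (pos 4,5,6,7,12,13,14,15,20,21,22,23,28,29,30,31): 0⊕1⊕1⊕0⊕0⊕0⊕0⊕0⊕1⊕1⊕1⊕1⊕0⊕1⊕1⊕1 = 1
s8 (pos 8,9,10,11,12,13,14,15,24,25,26,27,28,29,30,31): 1⊕0⊕1⊕1⊕0⊕0⊕0⊕0⊕0⊕1⊕1⊕1⊕0⊕1⊕1⊕1 = 1
s16 (pos 16,17,18,19,20,21,22,23,24,25,26,27,28,29,30,31): 1⊕1⊕1⊕0⊕1⊕1⊕1⊕1⊕0⊕1⊕1⊕1⊕0⊕1⊕1⊕1 = 1
Syndrome s16…s1 = 11110 → error at position 30.
Flip position 30: 0010110101100001110111101110111 → 0010110101100001110111101110101
Read data bits from positions 3,5,6,7,9,10,11,12,13,14,15,17,18,19,20,21,22,23,24,25,26,27,28,29,30,31: 11100110000110111101110101

11100110000110111101110101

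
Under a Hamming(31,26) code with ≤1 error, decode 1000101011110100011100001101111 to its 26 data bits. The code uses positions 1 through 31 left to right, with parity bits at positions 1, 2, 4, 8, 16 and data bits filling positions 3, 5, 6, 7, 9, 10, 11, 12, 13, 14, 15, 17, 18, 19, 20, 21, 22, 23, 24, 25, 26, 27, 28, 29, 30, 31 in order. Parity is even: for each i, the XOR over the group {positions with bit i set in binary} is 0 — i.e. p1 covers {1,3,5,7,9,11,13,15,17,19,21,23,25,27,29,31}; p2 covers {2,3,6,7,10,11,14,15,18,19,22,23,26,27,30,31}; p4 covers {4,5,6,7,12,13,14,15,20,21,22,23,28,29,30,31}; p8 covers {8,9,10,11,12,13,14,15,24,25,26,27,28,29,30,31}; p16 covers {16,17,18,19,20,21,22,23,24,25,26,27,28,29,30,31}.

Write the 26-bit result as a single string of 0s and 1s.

01011111010011100001101110

s1 (pos 1,3,5,7,9,11,13,15,17,19,21,23,25,27,29,31): 1⊕0⊕1⊕1⊕1⊕1⊕0⊕0⊕0⊕1⊕0⊕0⊕1⊕0⊕1⊕1 = 1
s2 (pos 2,3,6,7,10,11,14,15,18,19,22,23,26,27,30,31): 0⊕0⊕0⊕1⊕1⊕1⊕1⊕0⊕1⊕1⊕0⊕0⊕1⊕0⊕1⊕1 = 1
s4 (pos 4,5,6,7,12,13,14,15,20,21,22,23,28,29,30,31): 0⊕1⊕0⊕1⊕1⊕0⊕1⊕0⊕1⊕0⊕0⊕0⊕1⊕1⊕1⊕1 = 1
s8 (pos 8,9,10,11,12,13,14,15,24,25,26,27,28,29,30,31): 0⊕1⊕1⊕1⊕1⊕0⊕1⊕0⊕0⊕1⊕1⊕0⊕1⊕1⊕1⊕1 = 1
s16 (pos 16,17,18,19,20,21,22,23,24,25,26,27,28,29,30,31): 0⊕0⊕1⊕1⊕1⊕0⊕0⊕0⊕0⊕1⊕1⊕0⊕1⊕1⊕1⊕1 = 1
Syndrome s16…s1 = 11111 → error at position 31.
Flip position 31: 1000101011110100011100001101111 → 1000101011110100011100001101110
Read data bits from positions 3,5,6,7,9,10,11,12,13,14,15,17,18,19,20,21,22,23,24,25,26,27,28,29,30,31: 01011111010011100001101110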